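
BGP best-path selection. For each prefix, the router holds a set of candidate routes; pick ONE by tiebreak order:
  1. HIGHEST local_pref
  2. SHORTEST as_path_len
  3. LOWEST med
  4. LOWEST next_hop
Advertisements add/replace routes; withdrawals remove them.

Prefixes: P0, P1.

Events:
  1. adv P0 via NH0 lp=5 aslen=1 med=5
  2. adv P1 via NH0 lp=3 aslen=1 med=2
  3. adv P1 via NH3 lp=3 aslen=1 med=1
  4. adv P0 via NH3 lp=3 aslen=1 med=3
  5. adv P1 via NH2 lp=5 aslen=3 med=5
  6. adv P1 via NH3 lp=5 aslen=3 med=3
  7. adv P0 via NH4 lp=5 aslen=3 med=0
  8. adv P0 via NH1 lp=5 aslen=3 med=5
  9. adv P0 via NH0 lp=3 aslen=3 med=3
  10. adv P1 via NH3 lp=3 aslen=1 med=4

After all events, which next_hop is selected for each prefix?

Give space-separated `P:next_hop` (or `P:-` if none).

Answer: P0:NH4 P1:NH2

Derivation:
Op 1: best P0=NH0 P1=-
Op 2: best P0=NH0 P1=NH0
Op 3: best P0=NH0 P1=NH3
Op 4: best P0=NH0 P1=NH3
Op 5: best P0=NH0 P1=NH2
Op 6: best P0=NH0 P1=NH3
Op 7: best P0=NH0 P1=NH3
Op 8: best P0=NH0 P1=NH3
Op 9: best P0=NH4 P1=NH3
Op 10: best P0=NH4 P1=NH2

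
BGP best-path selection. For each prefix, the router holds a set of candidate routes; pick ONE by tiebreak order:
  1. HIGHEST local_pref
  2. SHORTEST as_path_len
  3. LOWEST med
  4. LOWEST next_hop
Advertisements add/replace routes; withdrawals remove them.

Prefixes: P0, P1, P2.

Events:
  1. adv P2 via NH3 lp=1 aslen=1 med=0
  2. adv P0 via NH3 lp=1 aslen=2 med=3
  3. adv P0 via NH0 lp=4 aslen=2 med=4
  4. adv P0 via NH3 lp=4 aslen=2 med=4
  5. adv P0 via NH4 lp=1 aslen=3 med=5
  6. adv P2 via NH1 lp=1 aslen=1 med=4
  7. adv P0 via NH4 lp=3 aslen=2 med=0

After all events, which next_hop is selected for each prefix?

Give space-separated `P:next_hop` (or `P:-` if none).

Answer: P0:NH0 P1:- P2:NH3

Derivation:
Op 1: best P0=- P1=- P2=NH3
Op 2: best P0=NH3 P1=- P2=NH3
Op 3: best P0=NH0 P1=- P2=NH3
Op 4: best P0=NH0 P1=- P2=NH3
Op 5: best P0=NH0 P1=- P2=NH3
Op 6: best P0=NH0 P1=- P2=NH3
Op 7: best P0=NH0 P1=- P2=NH3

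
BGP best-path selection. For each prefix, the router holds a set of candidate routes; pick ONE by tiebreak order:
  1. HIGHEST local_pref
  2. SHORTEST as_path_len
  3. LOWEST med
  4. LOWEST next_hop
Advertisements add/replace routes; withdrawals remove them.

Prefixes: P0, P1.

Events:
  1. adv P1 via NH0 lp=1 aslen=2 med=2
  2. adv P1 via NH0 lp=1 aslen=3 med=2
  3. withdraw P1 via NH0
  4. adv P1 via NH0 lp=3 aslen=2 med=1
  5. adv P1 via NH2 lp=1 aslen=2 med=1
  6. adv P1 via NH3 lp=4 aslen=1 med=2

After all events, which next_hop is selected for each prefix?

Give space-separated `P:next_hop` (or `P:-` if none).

Op 1: best P0=- P1=NH0
Op 2: best P0=- P1=NH0
Op 3: best P0=- P1=-
Op 4: best P0=- P1=NH0
Op 5: best P0=- P1=NH0
Op 6: best P0=- P1=NH3

Answer: P0:- P1:NH3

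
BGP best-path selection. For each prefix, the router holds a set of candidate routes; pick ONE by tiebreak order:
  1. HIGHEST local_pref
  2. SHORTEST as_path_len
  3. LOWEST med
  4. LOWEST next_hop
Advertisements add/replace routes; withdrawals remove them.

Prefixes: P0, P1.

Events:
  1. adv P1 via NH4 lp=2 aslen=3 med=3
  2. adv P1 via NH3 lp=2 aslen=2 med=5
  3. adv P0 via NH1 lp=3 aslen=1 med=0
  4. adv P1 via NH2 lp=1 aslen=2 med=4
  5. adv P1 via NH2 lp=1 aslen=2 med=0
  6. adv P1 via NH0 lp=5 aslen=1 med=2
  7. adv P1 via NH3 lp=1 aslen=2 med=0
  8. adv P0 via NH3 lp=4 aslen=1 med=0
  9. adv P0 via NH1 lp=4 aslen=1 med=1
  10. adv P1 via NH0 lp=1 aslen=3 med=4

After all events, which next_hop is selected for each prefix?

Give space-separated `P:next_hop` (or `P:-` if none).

Answer: P0:NH3 P1:NH4

Derivation:
Op 1: best P0=- P1=NH4
Op 2: best P0=- P1=NH3
Op 3: best P0=NH1 P1=NH3
Op 4: best P0=NH1 P1=NH3
Op 5: best P0=NH1 P1=NH3
Op 6: best P0=NH1 P1=NH0
Op 7: best P0=NH1 P1=NH0
Op 8: best P0=NH3 P1=NH0
Op 9: best P0=NH3 P1=NH0
Op 10: best P0=NH3 P1=NH4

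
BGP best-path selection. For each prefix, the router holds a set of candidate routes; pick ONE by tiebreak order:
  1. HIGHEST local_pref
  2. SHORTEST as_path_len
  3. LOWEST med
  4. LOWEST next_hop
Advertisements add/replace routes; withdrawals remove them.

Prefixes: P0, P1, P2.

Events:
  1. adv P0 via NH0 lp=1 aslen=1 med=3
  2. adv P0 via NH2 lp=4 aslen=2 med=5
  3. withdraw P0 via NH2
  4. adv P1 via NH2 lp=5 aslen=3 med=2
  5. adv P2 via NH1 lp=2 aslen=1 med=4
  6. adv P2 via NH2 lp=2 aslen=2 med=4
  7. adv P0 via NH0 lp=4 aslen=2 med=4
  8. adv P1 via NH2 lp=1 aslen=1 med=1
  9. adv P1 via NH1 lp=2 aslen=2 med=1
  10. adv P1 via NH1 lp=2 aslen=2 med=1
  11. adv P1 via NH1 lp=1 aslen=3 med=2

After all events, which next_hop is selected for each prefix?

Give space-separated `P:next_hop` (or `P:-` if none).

Op 1: best P0=NH0 P1=- P2=-
Op 2: best P0=NH2 P1=- P2=-
Op 3: best P0=NH0 P1=- P2=-
Op 4: best P0=NH0 P1=NH2 P2=-
Op 5: best P0=NH0 P1=NH2 P2=NH1
Op 6: best P0=NH0 P1=NH2 P2=NH1
Op 7: best P0=NH0 P1=NH2 P2=NH1
Op 8: best P0=NH0 P1=NH2 P2=NH1
Op 9: best P0=NH0 P1=NH1 P2=NH1
Op 10: best P0=NH0 P1=NH1 P2=NH1
Op 11: best P0=NH0 P1=NH2 P2=NH1

Answer: P0:NH0 P1:NH2 P2:NH1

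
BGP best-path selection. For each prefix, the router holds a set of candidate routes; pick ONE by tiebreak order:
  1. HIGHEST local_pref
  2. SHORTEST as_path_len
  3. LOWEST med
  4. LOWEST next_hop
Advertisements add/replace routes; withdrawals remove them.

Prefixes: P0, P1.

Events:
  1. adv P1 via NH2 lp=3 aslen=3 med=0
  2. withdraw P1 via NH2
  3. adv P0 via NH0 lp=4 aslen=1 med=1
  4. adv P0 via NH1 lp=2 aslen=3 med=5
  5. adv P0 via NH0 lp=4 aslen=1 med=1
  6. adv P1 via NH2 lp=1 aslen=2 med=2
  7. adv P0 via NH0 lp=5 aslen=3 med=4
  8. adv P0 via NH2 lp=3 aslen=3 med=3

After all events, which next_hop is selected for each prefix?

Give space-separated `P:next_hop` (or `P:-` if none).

Op 1: best P0=- P1=NH2
Op 2: best P0=- P1=-
Op 3: best P0=NH0 P1=-
Op 4: best P0=NH0 P1=-
Op 5: best P0=NH0 P1=-
Op 6: best P0=NH0 P1=NH2
Op 7: best P0=NH0 P1=NH2
Op 8: best P0=NH0 P1=NH2

Answer: P0:NH0 P1:NH2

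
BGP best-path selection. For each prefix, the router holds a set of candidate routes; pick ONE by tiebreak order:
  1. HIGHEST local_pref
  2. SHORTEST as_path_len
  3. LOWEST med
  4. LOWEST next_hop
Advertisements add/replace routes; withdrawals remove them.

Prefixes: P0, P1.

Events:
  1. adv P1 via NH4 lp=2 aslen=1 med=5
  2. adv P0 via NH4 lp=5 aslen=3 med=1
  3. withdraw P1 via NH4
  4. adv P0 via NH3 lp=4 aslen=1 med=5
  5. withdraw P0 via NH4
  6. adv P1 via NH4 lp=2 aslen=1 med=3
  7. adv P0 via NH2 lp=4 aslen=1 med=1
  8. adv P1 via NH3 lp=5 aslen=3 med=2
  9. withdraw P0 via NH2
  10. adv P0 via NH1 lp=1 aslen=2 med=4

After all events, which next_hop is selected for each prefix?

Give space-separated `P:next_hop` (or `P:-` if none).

Op 1: best P0=- P1=NH4
Op 2: best P0=NH4 P1=NH4
Op 3: best P0=NH4 P1=-
Op 4: best P0=NH4 P1=-
Op 5: best P0=NH3 P1=-
Op 6: best P0=NH3 P1=NH4
Op 7: best P0=NH2 P1=NH4
Op 8: best P0=NH2 P1=NH3
Op 9: best P0=NH3 P1=NH3
Op 10: best P0=NH3 P1=NH3

Answer: P0:NH3 P1:NH3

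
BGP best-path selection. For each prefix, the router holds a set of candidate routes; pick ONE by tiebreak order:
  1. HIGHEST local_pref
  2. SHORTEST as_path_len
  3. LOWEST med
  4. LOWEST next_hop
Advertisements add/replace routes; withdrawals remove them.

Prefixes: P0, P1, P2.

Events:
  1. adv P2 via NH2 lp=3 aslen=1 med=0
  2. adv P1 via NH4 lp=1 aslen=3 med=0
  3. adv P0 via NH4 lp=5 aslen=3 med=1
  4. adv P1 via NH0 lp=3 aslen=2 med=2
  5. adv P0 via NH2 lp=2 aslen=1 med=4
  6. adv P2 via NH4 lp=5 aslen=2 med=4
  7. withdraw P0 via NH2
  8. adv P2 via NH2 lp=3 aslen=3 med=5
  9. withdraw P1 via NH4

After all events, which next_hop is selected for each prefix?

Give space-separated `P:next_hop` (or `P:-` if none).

Op 1: best P0=- P1=- P2=NH2
Op 2: best P0=- P1=NH4 P2=NH2
Op 3: best P0=NH4 P1=NH4 P2=NH2
Op 4: best P0=NH4 P1=NH0 P2=NH2
Op 5: best P0=NH4 P1=NH0 P2=NH2
Op 6: best P0=NH4 P1=NH0 P2=NH4
Op 7: best P0=NH4 P1=NH0 P2=NH4
Op 8: best P0=NH4 P1=NH0 P2=NH4
Op 9: best P0=NH4 P1=NH0 P2=NH4

Answer: P0:NH4 P1:NH0 P2:NH4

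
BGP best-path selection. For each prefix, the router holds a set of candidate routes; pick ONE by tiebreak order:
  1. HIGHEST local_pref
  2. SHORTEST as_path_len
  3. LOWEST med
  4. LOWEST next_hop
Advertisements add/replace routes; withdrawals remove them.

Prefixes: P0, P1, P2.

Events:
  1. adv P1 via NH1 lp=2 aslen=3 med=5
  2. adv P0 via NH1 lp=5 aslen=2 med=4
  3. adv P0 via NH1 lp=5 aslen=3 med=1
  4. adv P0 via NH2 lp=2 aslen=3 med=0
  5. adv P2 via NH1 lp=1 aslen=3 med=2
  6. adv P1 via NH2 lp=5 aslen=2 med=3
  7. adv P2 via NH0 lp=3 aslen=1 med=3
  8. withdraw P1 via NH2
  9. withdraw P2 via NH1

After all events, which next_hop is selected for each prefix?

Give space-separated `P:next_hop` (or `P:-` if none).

Answer: P0:NH1 P1:NH1 P2:NH0

Derivation:
Op 1: best P0=- P1=NH1 P2=-
Op 2: best P0=NH1 P1=NH1 P2=-
Op 3: best P0=NH1 P1=NH1 P2=-
Op 4: best P0=NH1 P1=NH1 P2=-
Op 5: best P0=NH1 P1=NH1 P2=NH1
Op 6: best P0=NH1 P1=NH2 P2=NH1
Op 7: best P0=NH1 P1=NH2 P2=NH0
Op 8: best P0=NH1 P1=NH1 P2=NH0
Op 9: best P0=NH1 P1=NH1 P2=NH0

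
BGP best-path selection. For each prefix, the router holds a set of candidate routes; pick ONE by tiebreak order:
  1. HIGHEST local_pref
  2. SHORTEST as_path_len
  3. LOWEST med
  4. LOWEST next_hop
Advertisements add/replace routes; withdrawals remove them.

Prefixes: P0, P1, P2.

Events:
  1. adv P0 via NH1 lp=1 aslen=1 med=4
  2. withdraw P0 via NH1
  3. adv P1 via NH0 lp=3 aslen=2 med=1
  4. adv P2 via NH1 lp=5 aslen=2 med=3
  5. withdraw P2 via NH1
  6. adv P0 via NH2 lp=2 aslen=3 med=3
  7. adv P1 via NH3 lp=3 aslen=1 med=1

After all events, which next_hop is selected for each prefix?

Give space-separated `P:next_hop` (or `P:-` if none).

Op 1: best P0=NH1 P1=- P2=-
Op 2: best P0=- P1=- P2=-
Op 3: best P0=- P1=NH0 P2=-
Op 4: best P0=- P1=NH0 P2=NH1
Op 5: best P0=- P1=NH0 P2=-
Op 6: best P0=NH2 P1=NH0 P2=-
Op 7: best P0=NH2 P1=NH3 P2=-

Answer: P0:NH2 P1:NH3 P2:-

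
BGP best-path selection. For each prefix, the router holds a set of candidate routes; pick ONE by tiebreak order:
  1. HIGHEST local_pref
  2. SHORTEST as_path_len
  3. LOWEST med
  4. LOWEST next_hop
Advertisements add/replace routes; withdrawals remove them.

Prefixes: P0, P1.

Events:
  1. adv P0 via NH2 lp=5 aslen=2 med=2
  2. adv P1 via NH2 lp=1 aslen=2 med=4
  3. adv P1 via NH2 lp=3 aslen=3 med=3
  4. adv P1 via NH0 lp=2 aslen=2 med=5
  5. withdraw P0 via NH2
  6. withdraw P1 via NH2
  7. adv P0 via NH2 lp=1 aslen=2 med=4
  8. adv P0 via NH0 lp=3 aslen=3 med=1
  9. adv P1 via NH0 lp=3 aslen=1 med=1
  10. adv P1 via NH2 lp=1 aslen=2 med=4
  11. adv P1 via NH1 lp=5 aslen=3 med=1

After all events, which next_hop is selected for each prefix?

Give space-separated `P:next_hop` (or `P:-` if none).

Answer: P0:NH0 P1:NH1

Derivation:
Op 1: best P0=NH2 P1=-
Op 2: best P0=NH2 P1=NH2
Op 3: best P0=NH2 P1=NH2
Op 4: best P0=NH2 P1=NH2
Op 5: best P0=- P1=NH2
Op 6: best P0=- P1=NH0
Op 7: best P0=NH2 P1=NH0
Op 8: best P0=NH0 P1=NH0
Op 9: best P0=NH0 P1=NH0
Op 10: best P0=NH0 P1=NH0
Op 11: best P0=NH0 P1=NH1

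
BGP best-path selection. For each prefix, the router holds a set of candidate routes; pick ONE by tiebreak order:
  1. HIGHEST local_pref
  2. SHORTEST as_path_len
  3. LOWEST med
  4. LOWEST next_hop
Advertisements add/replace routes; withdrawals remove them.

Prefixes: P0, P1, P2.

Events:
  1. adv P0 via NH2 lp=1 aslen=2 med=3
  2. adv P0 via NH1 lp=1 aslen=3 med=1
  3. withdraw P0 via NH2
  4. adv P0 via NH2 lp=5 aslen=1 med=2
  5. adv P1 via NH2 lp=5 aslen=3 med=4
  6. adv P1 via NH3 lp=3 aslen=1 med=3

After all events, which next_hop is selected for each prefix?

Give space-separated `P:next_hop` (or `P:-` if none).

Op 1: best P0=NH2 P1=- P2=-
Op 2: best P0=NH2 P1=- P2=-
Op 3: best P0=NH1 P1=- P2=-
Op 4: best P0=NH2 P1=- P2=-
Op 5: best P0=NH2 P1=NH2 P2=-
Op 6: best P0=NH2 P1=NH2 P2=-

Answer: P0:NH2 P1:NH2 P2:-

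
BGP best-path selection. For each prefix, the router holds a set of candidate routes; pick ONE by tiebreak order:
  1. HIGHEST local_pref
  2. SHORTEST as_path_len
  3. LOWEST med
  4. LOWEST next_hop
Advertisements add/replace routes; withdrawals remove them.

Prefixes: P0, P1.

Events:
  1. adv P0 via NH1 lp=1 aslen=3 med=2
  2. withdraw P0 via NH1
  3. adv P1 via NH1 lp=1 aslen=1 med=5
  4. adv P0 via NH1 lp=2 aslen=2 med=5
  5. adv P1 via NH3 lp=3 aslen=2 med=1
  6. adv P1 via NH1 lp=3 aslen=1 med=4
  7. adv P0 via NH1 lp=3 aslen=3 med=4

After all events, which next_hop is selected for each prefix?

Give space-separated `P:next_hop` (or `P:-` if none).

Answer: P0:NH1 P1:NH1

Derivation:
Op 1: best P0=NH1 P1=-
Op 2: best P0=- P1=-
Op 3: best P0=- P1=NH1
Op 4: best P0=NH1 P1=NH1
Op 5: best P0=NH1 P1=NH3
Op 6: best P0=NH1 P1=NH1
Op 7: best P0=NH1 P1=NH1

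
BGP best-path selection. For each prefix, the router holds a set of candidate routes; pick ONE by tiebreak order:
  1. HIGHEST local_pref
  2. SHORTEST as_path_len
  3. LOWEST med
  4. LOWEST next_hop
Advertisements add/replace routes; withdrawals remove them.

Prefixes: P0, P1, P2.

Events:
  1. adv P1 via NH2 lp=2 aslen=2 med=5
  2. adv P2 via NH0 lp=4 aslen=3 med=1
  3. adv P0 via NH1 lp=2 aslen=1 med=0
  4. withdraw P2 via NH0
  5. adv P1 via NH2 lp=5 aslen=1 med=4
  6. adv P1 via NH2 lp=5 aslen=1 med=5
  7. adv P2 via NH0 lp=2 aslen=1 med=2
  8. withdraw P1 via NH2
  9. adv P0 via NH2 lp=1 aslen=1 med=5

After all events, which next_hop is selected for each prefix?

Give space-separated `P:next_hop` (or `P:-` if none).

Answer: P0:NH1 P1:- P2:NH0

Derivation:
Op 1: best P0=- P1=NH2 P2=-
Op 2: best P0=- P1=NH2 P2=NH0
Op 3: best P0=NH1 P1=NH2 P2=NH0
Op 4: best P0=NH1 P1=NH2 P2=-
Op 5: best P0=NH1 P1=NH2 P2=-
Op 6: best P0=NH1 P1=NH2 P2=-
Op 7: best P0=NH1 P1=NH2 P2=NH0
Op 8: best P0=NH1 P1=- P2=NH0
Op 9: best P0=NH1 P1=- P2=NH0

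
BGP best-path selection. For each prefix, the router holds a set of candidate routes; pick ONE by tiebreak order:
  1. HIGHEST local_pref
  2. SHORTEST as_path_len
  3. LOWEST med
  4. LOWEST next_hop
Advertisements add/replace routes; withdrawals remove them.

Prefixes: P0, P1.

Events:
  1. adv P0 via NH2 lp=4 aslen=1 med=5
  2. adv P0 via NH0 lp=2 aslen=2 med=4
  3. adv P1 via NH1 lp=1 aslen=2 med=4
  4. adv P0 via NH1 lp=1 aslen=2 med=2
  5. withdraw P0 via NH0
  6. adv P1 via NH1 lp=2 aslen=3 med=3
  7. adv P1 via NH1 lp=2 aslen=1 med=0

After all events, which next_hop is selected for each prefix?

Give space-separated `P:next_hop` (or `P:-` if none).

Answer: P0:NH2 P1:NH1

Derivation:
Op 1: best P0=NH2 P1=-
Op 2: best P0=NH2 P1=-
Op 3: best P0=NH2 P1=NH1
Op 4: best P0=NH2 P1=NH1
Op 5: best P0=NH2 P1=NH1
Op 6: best P0=NH2 P1=NH1
Op 7: best P0=NH2 P1=NH1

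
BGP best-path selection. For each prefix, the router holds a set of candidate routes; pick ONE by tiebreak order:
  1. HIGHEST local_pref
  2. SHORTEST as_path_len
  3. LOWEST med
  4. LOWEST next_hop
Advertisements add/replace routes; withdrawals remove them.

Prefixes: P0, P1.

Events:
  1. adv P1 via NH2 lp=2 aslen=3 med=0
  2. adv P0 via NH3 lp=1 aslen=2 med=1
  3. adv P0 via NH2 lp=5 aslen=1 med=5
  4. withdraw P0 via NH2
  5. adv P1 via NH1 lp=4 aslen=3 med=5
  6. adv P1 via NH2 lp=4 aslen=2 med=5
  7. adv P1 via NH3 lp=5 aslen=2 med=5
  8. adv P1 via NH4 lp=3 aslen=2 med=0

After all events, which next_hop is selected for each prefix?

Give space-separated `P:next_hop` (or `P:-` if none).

Answer: P0:NH3 P1:NH3

Derivation:
Op 1: best P0=- P1=NH2
Op 2: best P0=NH3 P1=NH2
Op 3: best P0=NH2 P1=NH2
Op 4: best P0=NH3 P1=NH2
Op 5: best P0=NH3 P1=NH1
Op 6: best P0=NH3 P1=NH2
Op 7: best P0=NH3 P1=NH3
Op 8: best P0=NH3 P1=NH3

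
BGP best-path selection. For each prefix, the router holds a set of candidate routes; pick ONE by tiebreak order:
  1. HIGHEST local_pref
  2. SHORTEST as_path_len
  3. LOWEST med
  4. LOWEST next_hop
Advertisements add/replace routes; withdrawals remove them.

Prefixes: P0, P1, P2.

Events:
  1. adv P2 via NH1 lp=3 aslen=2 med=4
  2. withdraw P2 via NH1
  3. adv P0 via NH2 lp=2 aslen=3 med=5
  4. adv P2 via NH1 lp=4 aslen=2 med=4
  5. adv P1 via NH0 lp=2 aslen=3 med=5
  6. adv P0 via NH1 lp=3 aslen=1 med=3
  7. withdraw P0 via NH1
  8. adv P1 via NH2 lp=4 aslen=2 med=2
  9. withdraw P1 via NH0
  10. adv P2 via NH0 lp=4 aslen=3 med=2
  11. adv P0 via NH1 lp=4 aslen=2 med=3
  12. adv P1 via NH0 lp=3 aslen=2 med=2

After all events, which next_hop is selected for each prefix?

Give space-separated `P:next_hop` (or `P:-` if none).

Answer: P0:NH1 P1:NH2 P2:NH1

Derivation:
Op 1: best P0=- P1=- P2=NH1
Op 2: best P0=- P1=- P2=-
Op 3: best P0=NH2 P1=- P2=-
Op 4: best P0=NH2 P1=- P2=NH1
Op 5: best P0=NH2 P1=NH0 P2=NH1
Op 6: best P0=NH1 P1=NH0 P2=NH1
Op 7: best P0=NH2 P1=NH0 P2=NH1
Op 8: best P0=NH2 P1=NH2 P2=NH1
Op 9: best P0=NH2 P1=NH2 P2=NH1
Op 10: best P0=NH2 P1=NH2 P2=NH1
Op 11: best P0=NH1 P1=NH2 P2=NH1
Op 12: best P0=NH1 P1=NH2 P2=NH1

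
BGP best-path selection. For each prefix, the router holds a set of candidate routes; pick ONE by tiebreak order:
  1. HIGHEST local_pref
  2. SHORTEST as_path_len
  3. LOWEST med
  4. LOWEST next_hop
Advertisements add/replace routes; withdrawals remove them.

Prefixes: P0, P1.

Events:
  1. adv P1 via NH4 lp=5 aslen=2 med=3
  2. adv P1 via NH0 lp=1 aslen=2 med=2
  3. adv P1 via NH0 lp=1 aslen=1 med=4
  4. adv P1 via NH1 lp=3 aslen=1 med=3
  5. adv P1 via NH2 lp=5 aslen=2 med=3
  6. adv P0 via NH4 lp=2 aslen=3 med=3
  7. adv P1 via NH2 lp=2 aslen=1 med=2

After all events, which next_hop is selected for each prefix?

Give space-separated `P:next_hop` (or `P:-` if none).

Answer: P0:NH4 P1:NH4

Derivation:
Op 1: best P0=- P1=NH4
Op 2: best P0=- P1=NH4
Op 3: best P0=- P1=NH4
Op 4: best P0=- P1=NH4
Op 5: best P0=- P1=NH2
Op 6: best P0=NH4 P1=NH2
Op 7: best P0=NH4 P1=NH4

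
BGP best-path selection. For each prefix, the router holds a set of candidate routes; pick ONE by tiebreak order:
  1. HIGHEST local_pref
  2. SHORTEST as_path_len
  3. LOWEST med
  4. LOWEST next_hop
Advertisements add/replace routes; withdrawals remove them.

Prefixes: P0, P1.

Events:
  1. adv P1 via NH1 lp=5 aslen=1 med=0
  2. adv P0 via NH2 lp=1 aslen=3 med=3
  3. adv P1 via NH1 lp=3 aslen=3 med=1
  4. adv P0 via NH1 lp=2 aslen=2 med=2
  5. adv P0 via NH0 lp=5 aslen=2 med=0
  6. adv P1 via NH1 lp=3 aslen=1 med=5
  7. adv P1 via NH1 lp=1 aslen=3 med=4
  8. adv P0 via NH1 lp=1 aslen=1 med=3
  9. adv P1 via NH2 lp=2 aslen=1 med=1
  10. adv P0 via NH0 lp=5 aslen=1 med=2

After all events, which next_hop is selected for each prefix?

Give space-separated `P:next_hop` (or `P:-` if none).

Answer: P0:NH0 P1:NH2

Derivation:
Op 1: best P0=- P1=NH1
Op 2: best P0=NH2 P1=NH1
Op 3: best P0=NH2 P1=NH1
Op 4: best P0=NH1 P1=NH1
Op 5: best P0=NH0 P1=NH1
Op 6: best P0=NH0 P1=NH1
Op 7: best P0=NH0 P1=NH1
Op 8: best P0=NH0 P1=NH1
Op 9: best P0=NH0 P1=NH2
Op 10: best P0=NH0 P1=NH2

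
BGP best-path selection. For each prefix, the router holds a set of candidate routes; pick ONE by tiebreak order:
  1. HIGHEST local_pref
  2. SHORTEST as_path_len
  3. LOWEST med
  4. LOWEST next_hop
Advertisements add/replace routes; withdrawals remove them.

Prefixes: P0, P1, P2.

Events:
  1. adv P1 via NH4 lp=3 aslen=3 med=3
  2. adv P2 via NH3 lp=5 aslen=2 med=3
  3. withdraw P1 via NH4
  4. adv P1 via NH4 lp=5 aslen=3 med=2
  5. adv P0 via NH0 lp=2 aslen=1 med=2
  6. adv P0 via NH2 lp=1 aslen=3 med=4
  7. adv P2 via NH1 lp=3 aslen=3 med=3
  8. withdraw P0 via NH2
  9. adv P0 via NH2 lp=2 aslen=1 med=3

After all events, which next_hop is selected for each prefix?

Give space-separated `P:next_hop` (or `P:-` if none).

Answer: P0:NH0 P1:NH4 P2:NH3

Derivation:
Op 1: best P0=- P1=NH4 P2=-
Op 2: best P0=- P1=NH4 P2=NH3
Op 3: best P0=- P1=- P2=NH3
Op 4: best P0=- P1=NH4 P2=NH3
Op 5: best P0=NH0 P1=NH4 P2=NH3
Op 6: best P0=NH0 P1=NH4 P2=NH3
Op 7: best P0=NH0 P1=NH4 P2=NH3
Op 8: best P0=NH0 P1=NH4 P2=NH3
Op 9: best P0=NH0 P1=NH4 P2=NH3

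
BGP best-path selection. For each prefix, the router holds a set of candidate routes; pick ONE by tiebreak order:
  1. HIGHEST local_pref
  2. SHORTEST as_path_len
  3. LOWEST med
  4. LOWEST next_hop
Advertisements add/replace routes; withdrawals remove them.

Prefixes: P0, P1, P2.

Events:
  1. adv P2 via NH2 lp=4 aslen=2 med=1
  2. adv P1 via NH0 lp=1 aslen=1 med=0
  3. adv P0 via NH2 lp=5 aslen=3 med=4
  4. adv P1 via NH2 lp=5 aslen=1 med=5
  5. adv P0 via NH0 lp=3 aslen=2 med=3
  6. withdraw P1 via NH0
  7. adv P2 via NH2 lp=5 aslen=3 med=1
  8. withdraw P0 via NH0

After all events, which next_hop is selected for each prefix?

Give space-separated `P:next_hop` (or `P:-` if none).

Answer: P0:NH2 P1:NH2 P2:NH2

Derivation:
Op 1: best P0=- P1=- P2=NH2
Op 2: best P0=- P1=NH0 P2=NH2
Op 3: best P0=NH2 P1=NH0 P2=NH2
Op 4: best P0=NH2 P1=NH2 P2=NH2
Op 5: best P0=NH2 P1=NH2 P2=NH2
Op 6: best P0=NH2 P1=NH2 P2=NH2
Op 7: best P0=NH2 P1=NH2 P2=NH2
Op 8: best P0=NH2 P1=NH2 P2=NH2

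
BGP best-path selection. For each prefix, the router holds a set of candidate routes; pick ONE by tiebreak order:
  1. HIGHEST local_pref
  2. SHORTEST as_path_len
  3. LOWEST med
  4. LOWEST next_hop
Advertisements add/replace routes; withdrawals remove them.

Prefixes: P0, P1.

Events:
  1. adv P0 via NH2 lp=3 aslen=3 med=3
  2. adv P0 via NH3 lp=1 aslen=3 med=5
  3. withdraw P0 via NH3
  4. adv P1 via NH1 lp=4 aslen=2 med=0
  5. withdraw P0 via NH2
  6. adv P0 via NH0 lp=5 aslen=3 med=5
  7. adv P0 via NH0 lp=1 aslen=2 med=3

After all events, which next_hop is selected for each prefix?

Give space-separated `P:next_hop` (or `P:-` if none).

Op 1: best P0=NH2 P1=-
Op 2: best P0=NH2 P1=-
Op 3: best P0=NH2 P1=-
Op 4: best P0=NH2 P1=NH1
Op 5: best P0=- P1=NH1
Op 6: best P0=NH0 P1=NH1
Op 7: best P0=NH0 P1=NH1

Answer: P0:NH0 P1:NH1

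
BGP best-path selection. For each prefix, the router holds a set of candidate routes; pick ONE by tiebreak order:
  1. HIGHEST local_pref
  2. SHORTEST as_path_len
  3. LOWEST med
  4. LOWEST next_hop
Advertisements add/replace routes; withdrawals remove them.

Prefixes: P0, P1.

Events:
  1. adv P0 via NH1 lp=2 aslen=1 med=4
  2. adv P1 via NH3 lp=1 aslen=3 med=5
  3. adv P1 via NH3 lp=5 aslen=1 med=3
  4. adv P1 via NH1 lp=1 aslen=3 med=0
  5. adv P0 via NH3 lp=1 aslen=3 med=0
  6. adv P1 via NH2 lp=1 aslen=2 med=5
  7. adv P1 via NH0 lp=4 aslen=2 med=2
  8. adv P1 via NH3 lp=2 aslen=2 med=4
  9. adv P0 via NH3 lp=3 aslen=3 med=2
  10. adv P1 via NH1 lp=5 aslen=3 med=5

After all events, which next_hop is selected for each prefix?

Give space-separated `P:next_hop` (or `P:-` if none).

Op 1: best P0=NH1 P1=-
Op 2: best P0=NH1 P1=NH3
Op 3: best P0=NH1 P1=NH3
Op 4: best P0=NH1 P1=NH3
Op 5: best P0=NH1 P1=NH3
Op 6: best P0=NH1 P1=NH3
Op 7: best P0=NH1 P1=NH3
Op 8: best P0=NH1 P1=NH0
Op 9: best P0=NH3 P1=NH0
Op 10: best P0=NH3 P1=NH1

Answer: P0:NH3 P1:NH1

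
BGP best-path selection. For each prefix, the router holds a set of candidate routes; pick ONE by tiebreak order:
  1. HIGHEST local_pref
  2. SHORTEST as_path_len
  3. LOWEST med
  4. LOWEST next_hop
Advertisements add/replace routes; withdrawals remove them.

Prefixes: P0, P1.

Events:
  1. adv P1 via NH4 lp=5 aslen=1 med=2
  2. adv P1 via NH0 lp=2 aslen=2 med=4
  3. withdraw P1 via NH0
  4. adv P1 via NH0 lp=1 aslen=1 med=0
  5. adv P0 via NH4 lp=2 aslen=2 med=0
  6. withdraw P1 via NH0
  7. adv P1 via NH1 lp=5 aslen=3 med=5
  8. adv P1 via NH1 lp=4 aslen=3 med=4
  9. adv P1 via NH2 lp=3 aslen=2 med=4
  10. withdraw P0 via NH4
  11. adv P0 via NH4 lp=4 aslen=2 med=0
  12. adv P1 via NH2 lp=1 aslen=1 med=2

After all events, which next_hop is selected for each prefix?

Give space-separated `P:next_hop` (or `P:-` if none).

Op 1: best P0=- P1=NH4
Op 2: best P0=- P1=NH4
Op 3: best P0=- P1=NH4
Op 4: best P0=- P1=NH4
Op 5: best P0=NH4 P1=NH4
Op 6: best P0=NH4 P1=NH4
Op 7: best P0=NH4 P1=NH4
Op 8: best P0=NH4 P1=NH4
Op 9: best P0=NH4 P1=NH4
Op 10: best P0=- P1=NH4
Op 11: best P0=NH4 P1=NH4
Op 12: best P0=NH4 P1=NH4

Answer: P0:NH4 P1:NH4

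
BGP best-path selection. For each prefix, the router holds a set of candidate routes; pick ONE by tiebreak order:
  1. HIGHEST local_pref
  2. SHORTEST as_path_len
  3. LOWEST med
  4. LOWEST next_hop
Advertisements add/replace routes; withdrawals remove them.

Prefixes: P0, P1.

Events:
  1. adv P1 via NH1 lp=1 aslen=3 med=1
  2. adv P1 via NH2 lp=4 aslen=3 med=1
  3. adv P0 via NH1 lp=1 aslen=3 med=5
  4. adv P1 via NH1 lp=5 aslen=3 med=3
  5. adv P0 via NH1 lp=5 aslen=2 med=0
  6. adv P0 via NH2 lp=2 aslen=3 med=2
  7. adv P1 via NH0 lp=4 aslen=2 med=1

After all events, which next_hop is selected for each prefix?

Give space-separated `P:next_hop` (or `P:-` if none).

Answer: P0:NH1 P1:NH1

Derivation:
Op 1: best P0=- P1=NH1
Op 2: best P0=- P1=NH2
Op 3: best P0=NH1 P1=NH2
Op 4: best P0=NH1 P1=NH1
Op 5: best P0=NH1 P1=NH1
Op 6: best P0=NH1 P1=NH1
Op 7: best P0=NH1 P1=NH1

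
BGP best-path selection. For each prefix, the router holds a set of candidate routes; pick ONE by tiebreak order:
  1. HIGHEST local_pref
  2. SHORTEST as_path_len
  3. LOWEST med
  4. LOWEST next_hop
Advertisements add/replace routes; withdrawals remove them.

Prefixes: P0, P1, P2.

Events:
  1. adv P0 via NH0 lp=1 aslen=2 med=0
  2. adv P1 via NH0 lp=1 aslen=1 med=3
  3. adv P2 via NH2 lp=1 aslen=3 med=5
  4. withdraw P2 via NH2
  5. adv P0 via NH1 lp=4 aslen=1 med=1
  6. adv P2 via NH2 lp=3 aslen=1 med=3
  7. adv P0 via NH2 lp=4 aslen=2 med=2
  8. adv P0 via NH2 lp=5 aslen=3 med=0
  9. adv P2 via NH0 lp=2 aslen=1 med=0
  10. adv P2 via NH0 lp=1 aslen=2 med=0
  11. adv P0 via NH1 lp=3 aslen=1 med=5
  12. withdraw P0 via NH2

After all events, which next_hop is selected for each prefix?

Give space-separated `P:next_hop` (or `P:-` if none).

Answer: P0:NH1 P1:NH0 P2:NH2

Derivation:
Op 1: best P0=NH0 P1=- P2=-
Op 2: best P0=NH0 P1=NH0 P2=-
Op 3: best P0=NH0 P1=NH0 P2=NH2
Op 4: best P0=NH0 P1=NH0 P2=-
Op 5: best P0=NH1 P1=NH0 P2=-
Op 6: best P0=NH1 P1=NH0 P2=NH2
Op 7: best P0=NH1 P1=NH0 P2=NH2
Op 8: best P0=NH2 P1=NH0 P2=NH2
Op 9: best P0=NH2 P1=NH0 P2=NH2
Op 10: best P0=NH2 P1=NH0 P2=NH2
Op 11: best P0=NH2 P1=NH0 P2=NH2
Op 12: best P0=NH1 P1=NH0 P2=NH2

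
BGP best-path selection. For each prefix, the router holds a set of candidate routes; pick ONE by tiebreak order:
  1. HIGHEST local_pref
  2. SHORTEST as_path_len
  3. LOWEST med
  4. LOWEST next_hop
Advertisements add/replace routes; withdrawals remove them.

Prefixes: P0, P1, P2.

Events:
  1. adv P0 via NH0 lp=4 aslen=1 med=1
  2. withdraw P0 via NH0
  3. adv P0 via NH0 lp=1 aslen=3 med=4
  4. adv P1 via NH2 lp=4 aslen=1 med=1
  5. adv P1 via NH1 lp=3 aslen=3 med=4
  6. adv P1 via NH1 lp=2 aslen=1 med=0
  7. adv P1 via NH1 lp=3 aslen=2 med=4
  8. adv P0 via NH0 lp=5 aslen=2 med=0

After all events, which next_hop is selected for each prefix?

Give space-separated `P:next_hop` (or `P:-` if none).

Op 1: best P0=NH0 P1=- P2=-
Op 2: best P0=- P1=- P2=-
Op 3: best P0=NH0 P1=- P2=-
Op 4: best P0=NH0 P1=NH2 P2=-
Op 5: best P0=NH0 P1=NH2 P2=-
Op 6: best P0=NH0 P1=NH2 P2=-
Op 7: best P0=NH0 P1=NH2 P2=-
Op 8: best P0=NH0 P1=NH2 P2=-

Answer: P0:NH0 P1:NH2 P2:-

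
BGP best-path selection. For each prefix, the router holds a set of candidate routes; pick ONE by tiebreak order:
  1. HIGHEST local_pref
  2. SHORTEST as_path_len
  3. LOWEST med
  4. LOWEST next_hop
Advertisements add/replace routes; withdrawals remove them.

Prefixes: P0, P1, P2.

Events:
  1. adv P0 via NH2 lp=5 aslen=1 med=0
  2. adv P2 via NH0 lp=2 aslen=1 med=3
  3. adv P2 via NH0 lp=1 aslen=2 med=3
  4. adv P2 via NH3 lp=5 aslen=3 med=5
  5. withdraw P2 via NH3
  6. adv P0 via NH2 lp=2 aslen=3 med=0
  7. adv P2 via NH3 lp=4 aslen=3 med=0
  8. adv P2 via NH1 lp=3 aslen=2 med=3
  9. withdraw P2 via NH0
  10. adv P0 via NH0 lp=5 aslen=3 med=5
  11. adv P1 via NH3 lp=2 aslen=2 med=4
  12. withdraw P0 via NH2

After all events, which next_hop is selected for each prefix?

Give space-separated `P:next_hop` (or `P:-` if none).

Op 1: best P0=NH2 P1=- P2=-
Op 2: best P0=NH2 P1=- P2=NH0
Op 3: best P0=NH2 P1=- P2=NH0
Op 4: best P0=NH2 P1=- P2=NH3
Op 5: best P0=NH2 P1=- P2=NH0
Op 6: best P0=NH2 P1=- P2=NH0
Op 7: best P0=NH2 P1=- P2=NH3
Op 8: best P0=NH2 P1=- P2=NH3
Op 9: best P0=NH2 P1=- P2=NH3
Op 10: best P0=NH0 P1=- P2=NH3
Op 11: best P0=NH0 P1=NH3 P2=NH3
Op 12: best P0=NH0 P1=NH3 P2=NH3

Answer: P0:NH0 P1:NH3 P2:NH3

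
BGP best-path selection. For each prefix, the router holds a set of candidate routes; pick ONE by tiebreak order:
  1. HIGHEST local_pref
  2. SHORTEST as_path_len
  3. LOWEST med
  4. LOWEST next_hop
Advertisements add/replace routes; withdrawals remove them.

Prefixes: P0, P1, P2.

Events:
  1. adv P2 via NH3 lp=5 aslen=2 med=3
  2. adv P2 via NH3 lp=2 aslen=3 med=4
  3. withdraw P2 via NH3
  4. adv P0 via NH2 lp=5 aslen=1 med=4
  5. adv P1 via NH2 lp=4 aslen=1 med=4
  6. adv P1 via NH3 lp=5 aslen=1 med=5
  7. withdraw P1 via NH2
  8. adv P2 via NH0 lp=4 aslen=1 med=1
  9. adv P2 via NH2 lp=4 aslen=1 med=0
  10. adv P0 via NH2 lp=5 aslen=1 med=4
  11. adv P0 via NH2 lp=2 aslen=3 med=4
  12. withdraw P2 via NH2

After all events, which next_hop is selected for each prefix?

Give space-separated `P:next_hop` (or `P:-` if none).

Op 1: best P0=- P1=- P2=NH3
Op 2: best P0=- P1=- P2=NH3
Op 3: best P0=- P1=- P2=-
Op 4: best P0=NH2 P1=- P2=-
Op 5: best P0=NH2 P1=NH2 P2=-
Op 6: best P0=NH2 P1=NH3 P2=-
Op 7: best P0=NH2 P1=NH3 P2=-
Op 8: best P0=NH2 P1=NH3 P2=NH0
Op 9: best P0=NH2 P1=NH3 P2=NH2
Op 10: best P0=NH2 P1=NH3 P2=NH2
Op 11: best P0=NH2 P1=NH3 P2=NH2
Op 12: best P0=NH2 P1=NH3 P2=NH0

Answer: P0:NH2 P1:NH3 P2:NH0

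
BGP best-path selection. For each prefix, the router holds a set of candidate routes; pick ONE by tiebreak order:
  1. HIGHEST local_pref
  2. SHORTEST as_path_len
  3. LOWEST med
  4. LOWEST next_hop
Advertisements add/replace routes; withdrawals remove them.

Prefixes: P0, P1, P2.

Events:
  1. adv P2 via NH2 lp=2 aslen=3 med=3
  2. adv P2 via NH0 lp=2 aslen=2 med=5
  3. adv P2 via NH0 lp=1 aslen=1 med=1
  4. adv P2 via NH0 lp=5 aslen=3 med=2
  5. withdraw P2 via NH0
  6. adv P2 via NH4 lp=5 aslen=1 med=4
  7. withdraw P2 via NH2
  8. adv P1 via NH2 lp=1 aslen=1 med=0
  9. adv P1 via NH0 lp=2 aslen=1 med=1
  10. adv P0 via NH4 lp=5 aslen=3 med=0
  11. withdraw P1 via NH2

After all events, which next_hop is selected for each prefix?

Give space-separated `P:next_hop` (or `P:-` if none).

Answer: P0:NH4 P1:NH0 P2:NH4

Derivation:
Op 1: best P0=- P1=- P2=NH2
Op 2: best P0=- P1=- P2=NH0
Op 3: best P0=- P1=- P2=NH2
Op 4: best P0=- P1=- P2=NH0
Op 5: best P0=- P1=- P2=NH2
Op 6: best P0=- P1=- P2=NH4
Op 7: best P0=- P1=- P2=NH4
Op 8: best P0=- P1=NH2 P2=NH4
Op 9: best P0=- P1=NH0 P2=NH4
Op 10: best P0=NH4 P1=NH0 P2=NH4
Op 11: best P0=NH4 P1=NH0 P2=NH4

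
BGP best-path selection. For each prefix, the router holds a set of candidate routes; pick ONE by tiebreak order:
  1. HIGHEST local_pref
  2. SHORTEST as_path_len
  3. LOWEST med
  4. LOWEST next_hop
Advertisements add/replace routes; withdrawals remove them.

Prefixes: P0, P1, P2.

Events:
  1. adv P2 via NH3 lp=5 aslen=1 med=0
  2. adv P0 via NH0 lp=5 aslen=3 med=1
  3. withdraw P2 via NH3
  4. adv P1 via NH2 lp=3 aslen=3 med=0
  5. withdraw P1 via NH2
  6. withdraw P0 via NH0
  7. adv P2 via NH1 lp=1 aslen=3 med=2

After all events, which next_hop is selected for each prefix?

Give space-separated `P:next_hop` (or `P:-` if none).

Answer: P0:- P1:- P2:NH1

Derivation:
Op 1: best P0=- P1=- P2=NH3
Op 2: best P0=NH0 P1=- P2=NH3
Op 3: best P0=NH0 P1=- P2=-
Op 4: best P0=NH0 P1=NH2 P2=-
Op 5: best P0=NH0 P1=- P2=-
Op 6: best P0=- P1=- P2=-
Op 7: best P0=- P1=- P2=NH1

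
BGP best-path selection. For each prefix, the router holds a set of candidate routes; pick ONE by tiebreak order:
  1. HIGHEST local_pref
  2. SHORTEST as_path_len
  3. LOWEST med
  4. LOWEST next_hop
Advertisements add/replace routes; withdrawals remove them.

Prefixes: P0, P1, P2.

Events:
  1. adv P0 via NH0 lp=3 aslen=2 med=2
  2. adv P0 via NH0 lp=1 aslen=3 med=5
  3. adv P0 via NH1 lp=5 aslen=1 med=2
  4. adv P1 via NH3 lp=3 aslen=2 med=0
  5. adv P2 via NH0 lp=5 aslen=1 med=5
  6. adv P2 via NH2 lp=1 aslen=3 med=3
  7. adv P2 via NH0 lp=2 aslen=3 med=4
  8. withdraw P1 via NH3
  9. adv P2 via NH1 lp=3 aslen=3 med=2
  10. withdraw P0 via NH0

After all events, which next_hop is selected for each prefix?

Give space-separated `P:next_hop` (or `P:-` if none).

Op 1: best P0=NH0 P1=- P2=-
Op 2: best P0=NH0 P1=- P2=-
Op 3: best P0=NH1 P1=- P2=-
Op 4: best P0=NH1 P1=NH3 P2=-
Op 5: best P0=NH1 P1=NH3 P2=NH0
Op 6: best P0=NH1 P1=NH3 P2=NH0
Op 7: best P0=NH1 P1=NH3 P2=NH0
Op 8: best P0=NH1 P1=- P2=NH0
Op 9: best P0=NH1 P1=- P2=NH1
Op 10: best P0=NH1 P1=- P2=NH1

Answer: P0:NH1 P1:- P2:NH1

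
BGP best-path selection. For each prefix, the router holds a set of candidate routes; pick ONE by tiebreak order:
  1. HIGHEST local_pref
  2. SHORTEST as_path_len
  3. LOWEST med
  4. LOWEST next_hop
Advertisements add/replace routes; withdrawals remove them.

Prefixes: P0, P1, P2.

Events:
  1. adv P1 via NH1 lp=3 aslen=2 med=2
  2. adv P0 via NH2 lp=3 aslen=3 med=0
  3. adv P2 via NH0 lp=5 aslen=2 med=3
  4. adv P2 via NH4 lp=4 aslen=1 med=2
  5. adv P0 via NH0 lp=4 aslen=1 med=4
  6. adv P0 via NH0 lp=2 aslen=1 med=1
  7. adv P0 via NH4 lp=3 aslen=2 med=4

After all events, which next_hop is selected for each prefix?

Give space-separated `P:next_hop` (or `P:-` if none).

Answer: P0:NH4 P1:NH1 P2:NH0

Derivation:
Op 1: best P0=- P1=NH1 P2=-
Op 2: best P0=NH2 P1=NH1 P2=-
Op 3: best P0=NH2 P1=NH1 P2=NH0
Op 4: best P0=NH2 P1=NH1 P2=NH0
Op 5: best P0=NH0 P1=NH1 P2=NH0
Op 6: best P0=NH2 P1=NH1 P2=NH0
Op 7: best P0=NH4 P1=NH1 P2=NH0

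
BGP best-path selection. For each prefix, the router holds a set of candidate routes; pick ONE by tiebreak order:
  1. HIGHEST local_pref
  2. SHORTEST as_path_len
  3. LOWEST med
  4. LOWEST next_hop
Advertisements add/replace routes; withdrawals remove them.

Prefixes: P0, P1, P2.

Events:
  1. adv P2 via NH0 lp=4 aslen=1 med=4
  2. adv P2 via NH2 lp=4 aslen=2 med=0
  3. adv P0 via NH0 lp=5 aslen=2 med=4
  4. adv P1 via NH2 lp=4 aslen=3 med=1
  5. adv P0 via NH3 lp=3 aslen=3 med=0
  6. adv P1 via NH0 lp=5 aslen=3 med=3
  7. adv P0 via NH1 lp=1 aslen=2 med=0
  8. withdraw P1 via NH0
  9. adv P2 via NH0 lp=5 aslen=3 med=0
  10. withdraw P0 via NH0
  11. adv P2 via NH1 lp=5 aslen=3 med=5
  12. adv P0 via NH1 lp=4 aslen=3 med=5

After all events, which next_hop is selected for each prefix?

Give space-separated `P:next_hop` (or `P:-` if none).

Op 1: best P0=- P1=- P2=NH0
Op 2: best P0=- P1=- P2=NH0
Op 3: best P0=NH0 P1=- P2=NH0
Op 4: best P0=NH0 P1=NH2 P2=NH0
Op 5: best P0=NH0 P1=NH2 P2=NH0
Op 6: best P0=NH0 P1=NH0 P2=NH0
Op 7: best P0=NH0 P1=NH0 P2=NH0
Op 8: best P0=NH0 P1=NH2 P2=NH0
Op 9: best P0=NH0 P1=NH2 P2=NH0
Op 10: best P0=NH3 P1=NH2 P2=NH0
Op 11: best P0=NH3 P1=NH2 P2=NH0
Op 12: best P0=NH1 P1=NH2 P2=NH0

Answer: P0:NH1 P1:NH2 P2:NH0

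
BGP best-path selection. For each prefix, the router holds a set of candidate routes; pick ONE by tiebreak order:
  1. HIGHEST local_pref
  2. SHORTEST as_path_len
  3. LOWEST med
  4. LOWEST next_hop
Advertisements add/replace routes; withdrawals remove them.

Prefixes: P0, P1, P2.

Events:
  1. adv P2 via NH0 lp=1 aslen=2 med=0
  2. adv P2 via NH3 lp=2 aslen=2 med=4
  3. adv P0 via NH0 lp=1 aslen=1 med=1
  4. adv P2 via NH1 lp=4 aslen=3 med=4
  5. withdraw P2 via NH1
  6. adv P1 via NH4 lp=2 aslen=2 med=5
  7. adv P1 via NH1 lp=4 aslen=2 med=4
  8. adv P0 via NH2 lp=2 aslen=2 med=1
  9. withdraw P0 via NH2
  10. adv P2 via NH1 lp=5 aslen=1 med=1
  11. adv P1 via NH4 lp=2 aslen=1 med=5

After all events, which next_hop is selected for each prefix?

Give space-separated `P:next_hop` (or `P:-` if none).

Answer: P0:NH0 P1:NH1 P2:NH1

Derivation:
Op 1: best P0=- P1=- P2=NH0
Op 2: best P0=- P1=- P2=NH3
Op 3: best P0=NH0 P1=- P2=NH3
Op 4: best P0=NH0 P1=- P2=NH1
Op 5: best P0=NH0 P1=- P2=NH3
Op 6: best P0=NH0 P1=NH4 P2=NH3
Op 7: best P0=NH0 P1=NH1 P2=NH3
Op 8: best P0=NH2 P1=NH1 P2=NH3
Op 9: best P0=NH0 P1=NH1 P2=NH3
Op 10: best P0=NH0 P1=NH1 P2=NH1
Op 11: best P0=NH0 P1=NH1 P2=NH1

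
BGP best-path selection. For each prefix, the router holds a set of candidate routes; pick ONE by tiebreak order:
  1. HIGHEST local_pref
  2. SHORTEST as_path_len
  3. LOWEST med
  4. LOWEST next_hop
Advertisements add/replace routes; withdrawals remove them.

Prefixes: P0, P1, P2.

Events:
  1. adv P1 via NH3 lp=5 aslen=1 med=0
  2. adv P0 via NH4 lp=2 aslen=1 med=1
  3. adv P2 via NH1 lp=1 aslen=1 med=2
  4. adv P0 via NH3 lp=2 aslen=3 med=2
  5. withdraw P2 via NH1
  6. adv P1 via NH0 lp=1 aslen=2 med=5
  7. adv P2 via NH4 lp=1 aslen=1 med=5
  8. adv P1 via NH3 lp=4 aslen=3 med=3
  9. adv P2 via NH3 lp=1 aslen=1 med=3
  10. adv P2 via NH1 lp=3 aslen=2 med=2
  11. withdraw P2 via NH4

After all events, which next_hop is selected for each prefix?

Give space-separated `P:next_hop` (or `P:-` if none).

Answer: P0:NH4 P1:NH3 P2:NH1

Derivation:
Op 1: best P0=- P1=NH3 P2=-
Op 2: best P0=NH4 P1=NH3 P2=-
Op 3: best P0=NH4 P1=NH3 P2=NH1
Op 4: best P0=NH4 P1=NH3 P2=NH1
Op 5: best P0=NH4 P1=NH3 P2=-
Op 6: best P0=NH4 P1=NH3 P2=-
Op 7: best P0=NH4 P1=NH3 P2=NH4
Op 8: best P0=NH4 P1=NH3 P2=NH4
Op 9: best P0=NH4 P1=NH3 P2=NH3
Op 10: best P0=NH4 P1=NH3 P2=NH1
Op 11: best P0=NH4 P1=NH3 P2=NH1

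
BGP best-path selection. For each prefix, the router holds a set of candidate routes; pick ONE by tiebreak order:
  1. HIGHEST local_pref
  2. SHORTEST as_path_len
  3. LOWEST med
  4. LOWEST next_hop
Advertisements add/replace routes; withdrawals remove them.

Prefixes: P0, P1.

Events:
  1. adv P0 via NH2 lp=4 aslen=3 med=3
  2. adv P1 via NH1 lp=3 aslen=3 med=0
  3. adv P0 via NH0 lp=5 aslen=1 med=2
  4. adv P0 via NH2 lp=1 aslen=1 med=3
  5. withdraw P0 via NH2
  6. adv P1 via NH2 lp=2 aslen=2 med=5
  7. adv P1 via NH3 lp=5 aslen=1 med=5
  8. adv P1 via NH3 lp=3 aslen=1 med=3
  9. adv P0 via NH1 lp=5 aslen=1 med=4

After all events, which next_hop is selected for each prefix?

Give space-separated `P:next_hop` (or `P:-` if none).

Op 1: best P0=NH2 P1=-
Op 2: best P0=NH2 P1=NH1
Op 3: best P0=NH0 P1=NH1
Op 4: best P0=NH0 P1=NH1
Op 5: best P0=NH0 P1=NH1
Op 6: best P0=NH0 P1=NH1
Op 7: best P0=NH0 P1=NH3
Op 8: best P0=NH0 P1=NH3
Op 9: best P0=NH0 P1=NH3

Answer: P0:NH0 P1:NH3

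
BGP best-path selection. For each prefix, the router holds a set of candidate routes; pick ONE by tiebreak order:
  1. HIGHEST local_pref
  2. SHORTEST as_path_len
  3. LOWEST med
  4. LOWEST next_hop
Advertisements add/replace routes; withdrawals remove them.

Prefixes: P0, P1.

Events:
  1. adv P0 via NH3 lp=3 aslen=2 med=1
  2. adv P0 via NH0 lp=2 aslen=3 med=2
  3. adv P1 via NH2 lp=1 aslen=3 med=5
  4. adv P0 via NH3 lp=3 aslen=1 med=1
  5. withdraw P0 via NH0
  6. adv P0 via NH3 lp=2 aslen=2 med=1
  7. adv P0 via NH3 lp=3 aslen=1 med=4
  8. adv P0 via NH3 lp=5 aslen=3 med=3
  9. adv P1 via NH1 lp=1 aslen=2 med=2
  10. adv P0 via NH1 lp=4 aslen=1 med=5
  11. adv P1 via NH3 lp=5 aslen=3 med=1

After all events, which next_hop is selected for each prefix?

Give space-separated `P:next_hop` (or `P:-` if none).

Answer: P0:NH3 P1:NH3

Derivation:
Op 1: best P0=NH3 P1=-
Op 2: best P0=NH3 P1=-
Op 3: best P0=NH3 P1=NH2
Op 4: best P0=NH3 P1=NH2
Op 5: best P0=NH3 P1=NH2
Op 6: best P0=NH3 P1=NH2
Op 7: best P0=NH3 P1=NH2
Op 8: best P0=NH3 P1=NH2
Op 9: best P0=NH3 P1=NH1
Op 10: best P0=NH3 P1=NH1
Op 11: best P0=NH3 P1=NH3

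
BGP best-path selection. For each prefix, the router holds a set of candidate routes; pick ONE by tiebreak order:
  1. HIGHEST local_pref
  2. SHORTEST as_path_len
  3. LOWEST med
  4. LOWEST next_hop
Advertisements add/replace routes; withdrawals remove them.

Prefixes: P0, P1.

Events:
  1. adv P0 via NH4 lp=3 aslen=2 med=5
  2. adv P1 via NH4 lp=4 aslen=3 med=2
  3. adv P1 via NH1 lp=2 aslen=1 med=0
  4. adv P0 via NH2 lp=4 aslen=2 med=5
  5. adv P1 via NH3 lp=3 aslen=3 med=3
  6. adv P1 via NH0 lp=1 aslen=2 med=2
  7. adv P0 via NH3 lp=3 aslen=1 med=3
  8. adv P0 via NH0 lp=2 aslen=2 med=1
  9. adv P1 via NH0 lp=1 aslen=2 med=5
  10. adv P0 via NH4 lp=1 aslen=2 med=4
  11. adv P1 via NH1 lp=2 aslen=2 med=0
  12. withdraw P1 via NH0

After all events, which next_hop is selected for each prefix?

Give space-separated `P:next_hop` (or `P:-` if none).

Answer: P0:NH2 P1:NH4

Derivation:
Op 1: best P0=NH4 P1=-
Op 2: best P0=NH4 P1=NH4
Op 3: best P0=NH4 P1=NH4
Op 4: best P0=NH2 P1=NH4
Op 5: best P0=NH2 P1=NH4
Op 6: best P0=NH2 P1=NH4
Op 7: best P0=NH2 P1=NH4
Op 8: best P0=NH2 P1=NH4
Op 9: best P0=NH2 P1=NH4
Op 10: best P0=NH2 P1=NH4
Op 11: best P0=NH2 P1=NH4
Op 12: best P0=NH2 P1=NH4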